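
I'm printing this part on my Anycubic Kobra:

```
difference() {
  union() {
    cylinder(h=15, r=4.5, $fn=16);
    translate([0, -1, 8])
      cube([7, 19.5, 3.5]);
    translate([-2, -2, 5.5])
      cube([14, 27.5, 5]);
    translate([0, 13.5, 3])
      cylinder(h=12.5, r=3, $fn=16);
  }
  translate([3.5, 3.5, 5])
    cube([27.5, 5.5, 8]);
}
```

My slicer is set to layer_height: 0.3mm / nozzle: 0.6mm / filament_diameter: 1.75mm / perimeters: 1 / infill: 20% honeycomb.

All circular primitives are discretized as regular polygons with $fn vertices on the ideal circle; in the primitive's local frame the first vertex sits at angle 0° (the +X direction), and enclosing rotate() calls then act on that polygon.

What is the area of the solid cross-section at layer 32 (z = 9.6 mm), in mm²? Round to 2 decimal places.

366.49 mm²

At z = 9.6 mm: the r=4.5 cylinder gives a regular 16-gon of circumradius 4.5 (constant along its height) (area = (16/2)·4.500²·sin(360°/16) = 61.99 mm²); the cube at (0, -1) is present — its section is the full 7×19.5 rectangle (area 136.50 mm²); the cube at (-2, -2) is present — its section is the full 14×27.5 rectangle (area 385.00 mm²); the r=3 cylinder at (0, 13.5) gives a regular 16-gon of circumradius 3 (constant along its height) (area = (16/2)·3.000²·sin(360°/16) = 27.55 mm²); Taking the union: the regions partially overlap — summed areas 611.05 mm² minus the doubly-counted overlap 197.81 mm² gives 413.24 mm² — area = 413.24 mm²; the cube at (3.5, 3.5) (footprint 27.5×5.5) is included at this height (area 151.25 mm²); Taking the first minus the rest: starting from that combined region (413.24 mm²), the 27.5×5.5 cube at (3.5, 3.5) partially overlaps it — only the 46.75 mm² overlap (of its 151.25 mm²) is removed, clipping the outline — area = 366.49 mm². Overall, the cross-section is a single solid region. Net area = 366.49 mm².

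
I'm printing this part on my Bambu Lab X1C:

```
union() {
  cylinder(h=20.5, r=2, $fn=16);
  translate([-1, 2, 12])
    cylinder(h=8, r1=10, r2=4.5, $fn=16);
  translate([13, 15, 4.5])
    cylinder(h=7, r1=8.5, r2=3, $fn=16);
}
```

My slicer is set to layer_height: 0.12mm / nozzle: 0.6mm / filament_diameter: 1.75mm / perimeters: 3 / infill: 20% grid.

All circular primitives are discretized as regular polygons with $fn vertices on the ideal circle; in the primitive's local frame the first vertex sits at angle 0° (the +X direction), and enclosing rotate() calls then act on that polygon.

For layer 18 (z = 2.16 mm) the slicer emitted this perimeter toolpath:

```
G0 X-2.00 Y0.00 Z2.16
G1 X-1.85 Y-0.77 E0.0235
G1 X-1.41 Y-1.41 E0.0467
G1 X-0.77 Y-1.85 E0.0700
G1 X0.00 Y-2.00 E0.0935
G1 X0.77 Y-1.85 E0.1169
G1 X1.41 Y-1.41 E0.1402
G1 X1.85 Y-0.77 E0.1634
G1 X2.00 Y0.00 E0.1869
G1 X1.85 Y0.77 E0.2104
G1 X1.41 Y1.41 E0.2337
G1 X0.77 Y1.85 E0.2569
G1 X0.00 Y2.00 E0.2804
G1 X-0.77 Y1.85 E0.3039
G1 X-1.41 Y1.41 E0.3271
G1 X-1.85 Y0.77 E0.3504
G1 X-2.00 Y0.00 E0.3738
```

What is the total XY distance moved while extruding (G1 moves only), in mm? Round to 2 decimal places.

12.49 mm

Sum the Euclidean lengths of each G1 segment: total = 12.49 mm.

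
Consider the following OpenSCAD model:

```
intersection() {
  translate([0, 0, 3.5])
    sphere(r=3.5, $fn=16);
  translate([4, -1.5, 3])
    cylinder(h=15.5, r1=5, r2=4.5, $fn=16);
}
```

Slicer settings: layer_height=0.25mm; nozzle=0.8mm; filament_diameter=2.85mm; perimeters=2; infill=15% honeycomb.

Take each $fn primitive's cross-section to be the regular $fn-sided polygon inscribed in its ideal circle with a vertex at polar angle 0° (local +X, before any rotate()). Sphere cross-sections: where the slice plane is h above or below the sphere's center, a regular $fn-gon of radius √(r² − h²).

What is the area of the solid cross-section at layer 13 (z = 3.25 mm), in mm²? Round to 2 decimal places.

At z = 3.25 mm: the sphere: section is a regular 16-gon, circumradius = √(r²−h²) = √(3.5²−0.25²) = 3.491 (area = (16/2)·3.491²·sin(360°/16) = 37.31 mm²); the cone at (4, -1.5): at t=0.016 of its height the radius interpolates to r₁+(r₂−r₁)t = 4.992, giving a regular 16-gon of that circumradius (area = (16/2)·4.992²·sin(360°/16) = 76.29 mm²); Keeping only the common overlap: the cone at (4, -1.5) partially overlaps the r=3.5 sphere; clipping to the common part keeps 20.18 mm² — area = 20.18 mm². Overall, the cross-section is a single solid region. Net area = 20.18 mm².

20.18 mm²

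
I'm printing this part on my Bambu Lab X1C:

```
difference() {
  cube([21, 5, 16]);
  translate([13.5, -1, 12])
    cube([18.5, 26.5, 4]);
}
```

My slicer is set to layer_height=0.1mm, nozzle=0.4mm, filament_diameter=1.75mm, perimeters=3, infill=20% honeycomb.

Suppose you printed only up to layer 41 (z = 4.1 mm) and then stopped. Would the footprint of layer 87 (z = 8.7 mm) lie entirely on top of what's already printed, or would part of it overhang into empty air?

Compare the two slices. At z = 4.1: the cube is present — its section is the full 21×5 rectangle (area 105.00 mm²); the cube at (13.5, -1) is not intersected at this z (z outside [12, 16]); After the difference (first − rest): none of the subtracted shapes is present at this height, so the 21×5 cube is unchanged — area = 105.00 mm². At z = 8.7: the 21×5 cube contributes its full rectangle (area 105.00 mm²); the cube at (13.5, -1) is not intersected at this z (z outside [12, 16]); After the difference (first − rest): none of the subtracted shapes is present at this height, so the 21×5 cube is unchanged — area = 105.00 mm². Checking containment: the cross-section at z = 8.7 is a subset of the cross-section at z = 4.1.

entirely on top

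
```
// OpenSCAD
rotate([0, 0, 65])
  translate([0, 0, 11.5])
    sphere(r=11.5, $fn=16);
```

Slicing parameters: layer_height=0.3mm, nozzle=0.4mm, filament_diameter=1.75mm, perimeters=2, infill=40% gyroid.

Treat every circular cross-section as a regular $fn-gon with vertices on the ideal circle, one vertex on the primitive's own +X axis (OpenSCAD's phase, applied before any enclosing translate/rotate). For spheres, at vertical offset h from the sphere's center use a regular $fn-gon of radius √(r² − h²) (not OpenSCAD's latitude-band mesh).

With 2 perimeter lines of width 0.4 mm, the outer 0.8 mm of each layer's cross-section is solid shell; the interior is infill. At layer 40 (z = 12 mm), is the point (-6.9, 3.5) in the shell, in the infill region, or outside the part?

infill

At z = 12 mm: the sphere: section is a regular 16-gon, circumradius = √(r²−h²) = √(11.5²−0.5²) = 11.489; (rotated 65° about Z; rotation is an isometry so areas/perimeters/island counts are preserved). Overall, the cross-section is a single solid region. Undo the 65° rotation: the query point maps to (0.256, 7.733) in the un-rotated model frame. The nearest boundary edge runs (4.40, 10.61)→(0.00, 11.49); distance from the point to it = 3.63 mm. The point is inside the cross-section and 3.63 mm from the nearest boundary — more than the 0.8 mm shell width (2 × 0.4), so it's in the infill interior.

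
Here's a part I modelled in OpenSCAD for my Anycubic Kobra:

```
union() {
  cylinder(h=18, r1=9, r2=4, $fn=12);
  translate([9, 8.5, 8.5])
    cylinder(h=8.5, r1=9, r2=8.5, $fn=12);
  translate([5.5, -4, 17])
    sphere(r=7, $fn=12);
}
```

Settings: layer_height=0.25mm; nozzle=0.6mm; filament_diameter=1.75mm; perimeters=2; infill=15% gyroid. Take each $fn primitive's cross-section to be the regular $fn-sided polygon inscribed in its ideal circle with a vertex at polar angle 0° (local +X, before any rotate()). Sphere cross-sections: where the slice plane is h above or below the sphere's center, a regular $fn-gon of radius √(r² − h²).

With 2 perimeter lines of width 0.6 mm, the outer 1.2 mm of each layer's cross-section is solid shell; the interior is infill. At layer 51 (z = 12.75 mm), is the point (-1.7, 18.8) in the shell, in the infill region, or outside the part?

outside

At z = 12.75 mm: the cone contributes a regular 12-gon of circumradius 5.458 (interpolated between r1=9 and r2=4 at t=0.708); the cone at (9, 8.5): at t=0.500 of its height the radius interpolates to r₁+(r₂−r₁)t = 8.750, giving a regular 12-gon of that circumradius; the r=7 sphere at (5.5, -4) slices to a regular 12-gon of circumradius 5.562 (√(r²−h²) with h=4.25 from center); Combining (union): the regions partially overlap (shared area 32.48 mm²), so overlapping operands fuse into one piece — 1 connected region. Overall, the cross-section is a single solid region. The nearest boundary edge runs (1.42, 12.88)→(4.63, 16.08); distance from the point to it = 6.40 mm. The point is not inside any of the regions above, so it lies outside the cross-section (6.40 mm from the nearest boundary).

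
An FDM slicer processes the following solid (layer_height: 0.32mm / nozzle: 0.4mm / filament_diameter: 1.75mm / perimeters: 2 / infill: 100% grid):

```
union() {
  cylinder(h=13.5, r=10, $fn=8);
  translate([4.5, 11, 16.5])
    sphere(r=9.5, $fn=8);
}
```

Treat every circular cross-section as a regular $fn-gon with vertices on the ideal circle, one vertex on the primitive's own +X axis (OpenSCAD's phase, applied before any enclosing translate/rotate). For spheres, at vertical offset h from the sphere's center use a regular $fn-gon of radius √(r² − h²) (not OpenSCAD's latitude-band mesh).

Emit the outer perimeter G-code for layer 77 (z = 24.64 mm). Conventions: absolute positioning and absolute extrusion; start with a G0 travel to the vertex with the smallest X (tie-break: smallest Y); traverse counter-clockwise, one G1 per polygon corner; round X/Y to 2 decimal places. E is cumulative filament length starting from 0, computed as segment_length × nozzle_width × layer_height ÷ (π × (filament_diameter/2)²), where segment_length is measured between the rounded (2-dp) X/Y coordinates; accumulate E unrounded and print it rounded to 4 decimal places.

At z = 24.64 mm: the cylinder does not reach this height (z outside [0, 13.5]); the r=9.5 sphere at (4.5, 11) slices to a regular 8-gon of circumradius 4.898 (√(r²−h²) with h=8.14 from center); Taking the union: only the r=9.5 sphere at (4.5, 11) is present, so the union is just that shape — 1 connected region. The outline is a single polygon with 8 vertices. Extrusion per mm of travel: 0.4 × 0.32 / (π × 0.875²) = 0.053216. Accumulating E over each segment gives final E = 1.5955.

G0 X-0.40 Y11.00 Z24.64
G1 X1.04 Y7.54 E0.1994
G1 X4.50 Y6.10 E0.3989
G1 X7.96 Y7.54 E0.5983
G1 X9.40 Y11.00 E0.7978
G1 X7.96 Y14.46 E0.9972
G1 X4.50 Y15.90 E1.1966
G1 X1.04 Y14.46 E1.3961
G1 X-0.40 Y11.00 E1.5955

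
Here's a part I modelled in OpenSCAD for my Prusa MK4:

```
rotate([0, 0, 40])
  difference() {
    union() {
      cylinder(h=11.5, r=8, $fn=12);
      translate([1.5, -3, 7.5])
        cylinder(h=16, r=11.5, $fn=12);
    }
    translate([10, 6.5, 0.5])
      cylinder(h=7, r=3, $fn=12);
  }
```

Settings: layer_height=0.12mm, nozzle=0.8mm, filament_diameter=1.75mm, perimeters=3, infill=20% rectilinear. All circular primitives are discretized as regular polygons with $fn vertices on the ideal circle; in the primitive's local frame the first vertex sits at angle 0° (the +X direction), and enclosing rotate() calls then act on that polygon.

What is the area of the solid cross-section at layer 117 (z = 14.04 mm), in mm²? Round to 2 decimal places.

At z = 14.04 mm: the cylinder is absent (z outside [0, 11.5]); the r=11.5 cylinder at (1.5, -3) gives a regular 12-gon of circumradius 11.5 (constant along its height) (area = (12/2)·11.500²·sin(360°/12) = 396.75 mm²); Taking the union: only the r=11.5 cylinder at (1.5, -3) is present, so the union is just that shape — area = 396.75 mm²; the cylinder at (10, 6.5) is not intersected at this z (z outside [0.5, 7.5]); After the difference (first − rest): none of the subtracted shapes is present at this height, so that combined region is unchanged — area = 396.75 mm²; (whole slice rotated 40° about Z — lengths, areas and connectivity unchanged). Overall, the cross-section is a single solid region. Net area = 396.75 mm².

396.75 mm²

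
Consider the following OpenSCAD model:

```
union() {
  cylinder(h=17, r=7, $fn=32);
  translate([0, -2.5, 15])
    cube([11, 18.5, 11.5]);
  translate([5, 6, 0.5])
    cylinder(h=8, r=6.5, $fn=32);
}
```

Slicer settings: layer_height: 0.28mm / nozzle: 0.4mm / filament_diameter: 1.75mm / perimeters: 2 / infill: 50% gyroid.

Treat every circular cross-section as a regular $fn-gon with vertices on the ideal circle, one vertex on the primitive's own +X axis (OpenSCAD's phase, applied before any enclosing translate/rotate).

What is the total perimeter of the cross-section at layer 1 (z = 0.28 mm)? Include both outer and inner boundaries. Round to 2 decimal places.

43.91 mm

At z = 0.28 mm: the r=7 cylinder gives a regular 32-gon of circumradius 7 (constant along its height) (perimeter = 2·32·7.000·sin(180°/32) = 43.91 mm); the cube at (0, -2.5) does not reach this height (z outside [15, 26.5]); the cylinder at (5, 6) does not reach this height (z outside [0.5, 8.5]); Merging all regions: only the r=7 cylinder is present, so the union is just that shape — boundary = 43.91 mm. Overall, the cross-section is a single solid region. Total boundary length (outer) = 43.91 mm.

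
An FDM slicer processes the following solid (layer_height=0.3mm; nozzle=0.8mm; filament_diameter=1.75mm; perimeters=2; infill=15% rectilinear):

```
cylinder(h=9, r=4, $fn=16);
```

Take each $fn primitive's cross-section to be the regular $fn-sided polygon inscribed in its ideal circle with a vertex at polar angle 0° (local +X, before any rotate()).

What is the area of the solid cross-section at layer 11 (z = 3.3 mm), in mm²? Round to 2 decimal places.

48.98 mm²

At z = 3.3 mm: the cylinder: section is a regular 16-gon, circumradius r=4 (area = (16/2)·4.000²·sin(360°/16) = 48.98 mm²). Overall, the cross-section is a single solid region. Net area = 48.98 mm².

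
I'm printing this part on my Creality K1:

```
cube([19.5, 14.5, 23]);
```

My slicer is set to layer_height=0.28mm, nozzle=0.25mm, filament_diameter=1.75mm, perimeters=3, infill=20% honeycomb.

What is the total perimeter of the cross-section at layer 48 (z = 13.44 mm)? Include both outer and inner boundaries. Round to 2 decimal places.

68.00 mm

At z = 13.44 mm: the cube is present — its section is the full 19.5×14.5 rectangle (perimeter 68.00 mm). Overall, the cross-section is a single solid region. Total boundary length (outer) = 68.00 mm.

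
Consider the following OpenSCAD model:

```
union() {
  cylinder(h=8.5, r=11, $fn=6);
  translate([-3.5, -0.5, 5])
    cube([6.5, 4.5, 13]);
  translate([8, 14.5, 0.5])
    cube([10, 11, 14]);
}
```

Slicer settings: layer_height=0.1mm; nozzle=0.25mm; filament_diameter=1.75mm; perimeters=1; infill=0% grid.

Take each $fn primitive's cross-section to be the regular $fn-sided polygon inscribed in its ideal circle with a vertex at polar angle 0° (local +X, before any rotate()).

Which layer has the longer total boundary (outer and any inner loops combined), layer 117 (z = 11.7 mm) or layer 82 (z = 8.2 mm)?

layer 82 (z = 8.2 mm)

Layer 117 (z = 11.7): the cylinder is not intersected at this z (z outside [0, 8.5]); the cube at (-3.5, -0.5) (footprint 6.5×4.5) is included at this height (perimeter 22.00 mm); the cube at (8, 14.5) (footprint 10×11) is included at this height (perimeter 42.00 mm); Combining (union): the 2 present regions are separate (no shared area or edge), so areas and boundary lengths simply add and each stays a separate island — boundary = 64.00 mm. So its perimeter = 64.00 mm. Layer 82 (z = 8.2): the cylinder: section is a regular 6-gon, circumradius r=11 (perimeter = 2·6·11.000·sin(180°/6) = 66.00 mm); the 6.5×4.5 cube at (-3.5, -0.5) contributes its full rectangle (perimeter 22.00 mm); the cube at (8, 14.5) (footprint 10×11) is included at this height (perimeter 42.00 mm); Combining (union): the regions partially overlap (shared area 29.25 mm²), so the edge portions inside another operand are dropped and the merged outline is re-measured after clipping — boundary = 108.00 mm. So its perimeter = 108.00 mm. Layer 82 is larger (108.00 vs 64.00 mm).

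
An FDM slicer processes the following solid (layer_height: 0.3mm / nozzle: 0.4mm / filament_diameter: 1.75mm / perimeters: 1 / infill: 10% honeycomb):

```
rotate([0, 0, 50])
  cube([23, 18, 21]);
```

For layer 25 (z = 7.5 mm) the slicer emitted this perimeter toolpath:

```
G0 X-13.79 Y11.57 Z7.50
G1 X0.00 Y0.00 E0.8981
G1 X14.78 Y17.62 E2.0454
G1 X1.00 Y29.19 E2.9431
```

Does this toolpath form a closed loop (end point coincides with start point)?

no

Start point (G0): (-13.79, 11.57). End point (last G1): the path does not return to the start — open.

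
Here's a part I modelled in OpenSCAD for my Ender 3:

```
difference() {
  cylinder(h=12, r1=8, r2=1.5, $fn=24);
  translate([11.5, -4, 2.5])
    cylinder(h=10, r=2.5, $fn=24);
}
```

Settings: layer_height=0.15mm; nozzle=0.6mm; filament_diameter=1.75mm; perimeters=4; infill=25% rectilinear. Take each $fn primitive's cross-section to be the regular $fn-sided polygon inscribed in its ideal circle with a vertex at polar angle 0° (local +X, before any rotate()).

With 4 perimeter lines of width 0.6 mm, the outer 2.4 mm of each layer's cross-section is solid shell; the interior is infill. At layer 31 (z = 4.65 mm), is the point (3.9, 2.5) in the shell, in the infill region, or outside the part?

shell

At z = 4.65 mm: the cone: at t=0.388 of its height the radius interpolates to r₁+(r₂−r₁)t = 5.481, giving a regular 24-gon of that circumradius; the r=2.5 cylinder at (11.5, -4) gives a regular 24-gon of circumradius 2.5 (constant along its height); Subtracting the remaining from the first: starting from the cone, the r=2.5 cylinder at (11.5, -4) misses the remaining region (no effect) — 1 connected region. Overall, the cross-section is a single solid region. The nearest boundary edge runs (3.88, 3.88)→(4.75, 2.74); distance from the point to it = 0.82 mm. The point is inside the cross-section, 0.82 mm from the nearest boundary — within the 2.4 mm shell band (4 × 0.6).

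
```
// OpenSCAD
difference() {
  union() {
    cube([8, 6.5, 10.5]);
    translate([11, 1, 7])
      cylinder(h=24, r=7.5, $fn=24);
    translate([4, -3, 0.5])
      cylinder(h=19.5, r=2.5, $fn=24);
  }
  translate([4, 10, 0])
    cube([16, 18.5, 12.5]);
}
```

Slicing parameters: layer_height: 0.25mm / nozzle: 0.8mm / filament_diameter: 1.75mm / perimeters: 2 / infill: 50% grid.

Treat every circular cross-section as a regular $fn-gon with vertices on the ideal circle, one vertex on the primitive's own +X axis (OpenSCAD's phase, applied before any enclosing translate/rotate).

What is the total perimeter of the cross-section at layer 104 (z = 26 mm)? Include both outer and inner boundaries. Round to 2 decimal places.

At z = 26 mm: the cube is not intersected at this z (z outside [0, 10.5]); the r=7.5 cylinder at (11, 1) contributes a regular 24-gon of circumradius 7.5 (perimeter = 2·24·7.500·sin(180°/24) = 46.99 mm); the cylinder at (4, -3) is not intersected at this z (z outside [0.5, 20]); Merging all regions: only the r=7.5 cylinder at (11, 1) is present, so the union is just that shape — boundary = 46.99 mm; the cube at (4, 10) does not reach this height (z outside [0, 12.5]); Subtracting the remaining from the first: none of the subtracted shapes is present at this height, so the result so far is unchanged — boundary = 46.99 mm. Overall, the cross-section is a single solid region. Total boundary length (outer) = 46.99 mm.

46.99 mm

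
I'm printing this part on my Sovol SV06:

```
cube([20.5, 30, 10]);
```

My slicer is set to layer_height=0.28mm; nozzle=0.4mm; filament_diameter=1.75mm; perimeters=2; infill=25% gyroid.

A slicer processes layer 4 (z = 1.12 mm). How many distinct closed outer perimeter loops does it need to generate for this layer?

1

At z = 1.12 mm: the 20.5×30 cube contributes its full rectangle. The result has 1 disconnected region.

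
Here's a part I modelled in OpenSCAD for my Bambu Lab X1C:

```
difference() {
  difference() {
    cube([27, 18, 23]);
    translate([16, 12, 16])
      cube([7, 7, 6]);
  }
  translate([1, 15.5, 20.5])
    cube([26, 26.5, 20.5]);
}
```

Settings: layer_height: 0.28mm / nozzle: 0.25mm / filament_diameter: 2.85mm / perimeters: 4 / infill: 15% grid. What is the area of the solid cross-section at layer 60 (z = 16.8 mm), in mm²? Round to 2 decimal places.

At z = 16.8 mm: the cube is present — its section is the full 27×18 rectangle (area 486.00 mm²); the 7×7 cube at (16, 12) contributes its full rectangle (area 49.00 mm²); Taking the first minus the rest: starting from the 27×18 cube (486.00 mm²), the 7×7 cube at (16, 12) partially overlaps it — only the 42.00 mm² overlap (of its 49.00 mm²) is removed, clipping the outline — area = 444.00 mm²; the cube at (1, 15.5) does not reach this height (z outside [20.5, 41]); Subtracting the remaining from the first: none of the subtracted shapes is present at this height, so the result so far is unchanged — area = 444.00 mm². Overall, the cross-section is a single solid region. Net area = 444.00 mm².

444.00 mm²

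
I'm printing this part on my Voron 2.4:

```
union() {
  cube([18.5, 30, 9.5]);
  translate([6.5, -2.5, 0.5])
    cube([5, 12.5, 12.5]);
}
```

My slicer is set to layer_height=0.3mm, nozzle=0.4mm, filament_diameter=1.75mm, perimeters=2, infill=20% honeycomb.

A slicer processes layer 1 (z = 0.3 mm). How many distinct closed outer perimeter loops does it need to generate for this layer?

At z = 0.3 mm: the 18.5×30 cube contributes its full rectangle; the cube at (6.5, -2.5) does not reach this height (z outside [0.5, 13]); Taking the union: only the 18.5×30 cube is present, so the union is just that shape — 1 connected region. The result has 1 disconnected region.

1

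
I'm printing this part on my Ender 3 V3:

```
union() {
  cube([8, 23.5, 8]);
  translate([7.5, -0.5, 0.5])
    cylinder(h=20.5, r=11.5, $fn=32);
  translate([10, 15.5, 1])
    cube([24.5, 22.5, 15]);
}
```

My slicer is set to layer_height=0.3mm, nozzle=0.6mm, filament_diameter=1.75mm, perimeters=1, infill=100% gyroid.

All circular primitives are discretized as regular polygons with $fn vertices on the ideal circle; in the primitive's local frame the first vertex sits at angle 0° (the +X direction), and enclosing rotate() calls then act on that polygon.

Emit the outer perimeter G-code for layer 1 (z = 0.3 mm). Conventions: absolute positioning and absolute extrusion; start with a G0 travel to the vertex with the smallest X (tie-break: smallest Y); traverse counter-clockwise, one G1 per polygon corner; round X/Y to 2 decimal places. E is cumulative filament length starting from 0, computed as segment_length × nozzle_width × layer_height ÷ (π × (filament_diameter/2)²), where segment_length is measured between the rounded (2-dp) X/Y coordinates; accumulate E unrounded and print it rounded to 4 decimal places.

G0 X0.00 Y0.00 Z0.30
G1 X8.00 Y0.00 E0.5987
G1 X8.00 Y23.50 E2.3573
G1 X0.00 Y23.50 E2.9560
G1 X0.00 Y0.00 E4.7146

At z = 0.3 mm: the 8×23.5 cube contributes its full rectangle; the cylinder at (7.5, -0.5) does not reach this height (z outside [0.5, 21]); the cube at (10, 15.5) is absent (z outside [1, 16]); Combining (union): only the 8×23.5 cube is present, so the union is just that shape — 1 connected region. The outline is a single polygon with 4 vertices. Extrusion per mm of travel: 0.6 × 0.3 / (π × 0.875²) = 0.074835. Accumulating E over each segment gives final E = 4.7146.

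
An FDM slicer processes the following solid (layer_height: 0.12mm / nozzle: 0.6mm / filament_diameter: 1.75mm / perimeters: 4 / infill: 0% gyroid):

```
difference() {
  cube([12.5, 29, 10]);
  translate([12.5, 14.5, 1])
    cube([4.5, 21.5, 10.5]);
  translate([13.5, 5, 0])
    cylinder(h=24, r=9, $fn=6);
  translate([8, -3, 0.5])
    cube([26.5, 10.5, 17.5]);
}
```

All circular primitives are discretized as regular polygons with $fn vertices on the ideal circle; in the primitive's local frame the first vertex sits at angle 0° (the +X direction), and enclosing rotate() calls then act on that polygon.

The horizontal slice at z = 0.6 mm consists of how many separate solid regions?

At z = 0.6 mm: the 12.5×29 cube contributes its full rectangle; the cube at (12.5, 14.5) does not reach this height (z outside [1, 11.5]); the cylinder at (13.5, 5): section is a regular 6-gon, circumradius r=9; the cube at (8, -3) (footprint 26.5×10.5) is included at this height; Taking the first minus the rest: starting from the 12.5×29 cube, the r=9 cylinder at (13.5, 5) partially overlaps it — only the 77.60 mm² overlap (of its 210.44 mm²) is removed, clipping the outline; the 26.5×10.5 cube at (8, -3) misses the remaining region (no effect) — 1 connected region. The result has 1 disconnected region.

1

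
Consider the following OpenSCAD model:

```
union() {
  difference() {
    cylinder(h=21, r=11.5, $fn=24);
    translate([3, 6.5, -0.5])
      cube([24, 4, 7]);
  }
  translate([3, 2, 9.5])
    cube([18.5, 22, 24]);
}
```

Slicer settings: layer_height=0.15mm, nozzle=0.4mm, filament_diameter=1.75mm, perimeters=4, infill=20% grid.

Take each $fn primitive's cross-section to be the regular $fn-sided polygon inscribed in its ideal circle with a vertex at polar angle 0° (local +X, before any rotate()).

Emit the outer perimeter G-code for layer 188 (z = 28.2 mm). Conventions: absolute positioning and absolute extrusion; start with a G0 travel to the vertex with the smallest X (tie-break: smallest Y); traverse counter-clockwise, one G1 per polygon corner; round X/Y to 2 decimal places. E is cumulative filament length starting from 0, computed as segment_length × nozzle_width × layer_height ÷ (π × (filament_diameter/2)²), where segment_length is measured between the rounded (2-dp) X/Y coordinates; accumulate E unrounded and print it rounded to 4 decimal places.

At z = 28.2 mm: the cylinder is absent (z outside [0, 21]); the cube at (3, 6.5) is not intersected at this z (z outside [-0.5, 6.5]); Taking the first minus the rest: the first operand is absent here, so nothing remains; the cube at (3, 2) is present — its section is the full 18.5×22 rectangle; Combining (union): only the 18.5×22 cube at (3, 2) is present, so the union is just that shape — 1 connected region. The outline is a single polygon with 4 vertices. Extrusion per mm of travel: 0.4 × 0.15 / (π × 0.875²) = 0.024945. Accumulating E over each segment gives final E = 2.0206.

G0 X3.00 Y2.00 Z28.20
G1 X21.50 Y2.00 E0.4615
G1 X21.50 Y24.00 E1.0103
G1 X3.00 Y24.00 E1.4718
G1 X3.00 Y2.00 E2.0206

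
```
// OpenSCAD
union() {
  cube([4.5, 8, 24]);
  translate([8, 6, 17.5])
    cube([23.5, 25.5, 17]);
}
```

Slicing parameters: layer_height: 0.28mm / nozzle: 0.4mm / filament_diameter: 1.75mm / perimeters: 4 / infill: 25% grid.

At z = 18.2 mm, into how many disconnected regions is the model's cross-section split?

At z = 18.2 mm: the cube is present — its section is the full 4.5×8 rectangle; the cube at (8, 6) (footprint 23.5×25.5) is included at this height; Taking the union: the 2 present regions are separate (no shared area or edge), so areas and boundary lengths simply add and each stays a separate island — 2 connected regions. The result has 2 disconnected regions.

2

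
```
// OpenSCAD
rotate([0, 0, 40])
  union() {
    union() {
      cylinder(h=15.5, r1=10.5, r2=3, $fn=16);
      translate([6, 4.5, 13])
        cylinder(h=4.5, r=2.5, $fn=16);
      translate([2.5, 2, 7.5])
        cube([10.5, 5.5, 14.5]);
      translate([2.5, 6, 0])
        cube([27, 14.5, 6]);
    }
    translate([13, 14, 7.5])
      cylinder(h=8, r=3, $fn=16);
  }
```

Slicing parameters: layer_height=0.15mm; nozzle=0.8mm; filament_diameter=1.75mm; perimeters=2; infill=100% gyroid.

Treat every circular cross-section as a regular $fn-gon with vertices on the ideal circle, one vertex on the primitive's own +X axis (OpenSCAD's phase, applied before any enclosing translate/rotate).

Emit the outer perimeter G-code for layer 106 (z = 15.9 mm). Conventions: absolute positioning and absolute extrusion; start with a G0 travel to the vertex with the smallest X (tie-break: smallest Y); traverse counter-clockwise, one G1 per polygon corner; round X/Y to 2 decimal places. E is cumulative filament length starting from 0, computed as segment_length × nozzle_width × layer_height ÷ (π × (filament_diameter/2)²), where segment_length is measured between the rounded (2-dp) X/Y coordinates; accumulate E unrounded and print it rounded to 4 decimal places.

At z = 15.9 mm: the cone is absent (z outside [0, 15.5]); the r=2.5 cylinder at (6, 4.5) gives a regular 16-gon of circumradius 2.5 (constant along its height); the cube at (2.5, 2) is present — its section is the full 10.5×5.5 rectangle; the cube at (2.5, 6) does not reach this height (z outside [0, 6]); Combining (union): the r=2.5 cylinder at (6, 4.5) lies entirely inside the 10.5×5.5 cube at (2.5, 2), so the union is just the 10.5×5.5 cube at (2.5, 2) — 1 connected region; the cylinder at (13, 14) does not reach this height (z outside [7.5, 15.5]); Merging all regions: only the result so far is present, so the union is just that shape — 1 connected region; (whole slice rotated 40° about Z — lengths, areas and connectivity unchanged). The outline is a single polygon with 4 vertices. Extrusion per mm of travel: 0.8 × 0.15 / (π × 0.875²) = 0.049890. Accumulating E over each segment gives final E = 1.5964.

G0 X-2.91 Y7.35 Z15.90
G1 X0.63 Y3.14 E0.2744
G1 X8.67 Y9.89 E0.7982
G1 X5.14 Y14.10 E1.0723
G1 X-2.91 Y7.35 E1.5964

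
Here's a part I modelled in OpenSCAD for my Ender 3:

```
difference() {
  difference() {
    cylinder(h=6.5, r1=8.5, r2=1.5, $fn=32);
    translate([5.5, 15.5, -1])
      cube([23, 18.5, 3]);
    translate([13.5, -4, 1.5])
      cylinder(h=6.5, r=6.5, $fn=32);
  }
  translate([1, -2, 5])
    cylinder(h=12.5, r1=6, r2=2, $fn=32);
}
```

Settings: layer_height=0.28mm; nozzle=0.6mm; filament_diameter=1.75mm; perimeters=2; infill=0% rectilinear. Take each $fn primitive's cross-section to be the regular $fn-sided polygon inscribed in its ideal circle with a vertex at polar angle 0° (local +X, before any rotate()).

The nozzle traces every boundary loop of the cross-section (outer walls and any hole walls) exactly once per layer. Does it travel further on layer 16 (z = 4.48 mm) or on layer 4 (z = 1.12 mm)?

layer 4 (z = 1.12 mm)

Layer 16 (z = 4.48): the cone contributes a regular 32-gon of circumradius 3.675 (interpolated between r1=8.5 and r2=1.5 at t=0.689) (perimeter = 2·32·3.675·sin(180°/32) = 23.06 mm); the cube at (5.5, 15.5) is absent (z outside [-1, 2]); the r=6.5 cylinder at (13.5, -4) contributes a regular 32-gon of circumradius 6.5 (perimeter = 2·32·6.500·sin(180°/32) = 40.78 mm); Taking the first minus the rest: starting from the cone, the r=6.5 cylinder at (13.5, -4) misses the remaining region (no effect) — boundary = 23.06 mm; the cone at (1, -2) is absent (z outside [5, 17.5]); Subtracting the remaining from the first: none of the subtracted shapes is present at this height, so that combined region is unchanged — boundary = 23.06 mm. So its perimeter = 23.06 mm. Layer 4 (z = 1.12): the cone (r1=8.5→r2=1.5) has section circumradius 7.294 here — a regular 32-gon (perimeter = 2·32·7.294·sin(180°/32) = 45.76 mm); the cube at (5.5, 15.5) (footprint 23×18.5) is included at this height (perimeter 83.00 mm); the cylinder at (13.5, -4) does not reach this height (z outside [1.5, 8]); Taking the first minus the rest: starting from the cone, the 23×18.5 cube at (5.5, 15.5) misses the remaining region (no effect) — boundary = 45.76 mm; the cone at (1, -2) is not intersected at this z (z outside [5, 17.5]); Subtracting the remaining from the first: none of the subtracted shapes is present at this height, so the result so far is unchanged — boundary = 45.76 mm. So its perimeter = 45.76 mm. Layer 4 is larger (45.76 vs 23.06 mm).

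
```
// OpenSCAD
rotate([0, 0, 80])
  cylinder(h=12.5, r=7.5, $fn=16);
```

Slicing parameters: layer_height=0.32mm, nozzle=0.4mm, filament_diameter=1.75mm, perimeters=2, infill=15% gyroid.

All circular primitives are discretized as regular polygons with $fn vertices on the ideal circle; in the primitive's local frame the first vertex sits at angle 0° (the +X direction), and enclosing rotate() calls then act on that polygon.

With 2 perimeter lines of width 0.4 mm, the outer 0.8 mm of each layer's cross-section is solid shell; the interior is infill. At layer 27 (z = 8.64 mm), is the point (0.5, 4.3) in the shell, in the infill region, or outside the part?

infill

At z = 8.64 mm: the r=7.5 cylinder contributes a regular 16-gon of circumradius 7.5; (rotated 80° about Z; rotation is an isometry so areas/perimeters/island counts are preserved). Overall, the cross-section is a single solid region. Undo the 80° rotation: the query point maps to (4.321, 0.254) in the un-rotated model frame. The nearest boundary edge runs (7.50, 0.00)→(6.93, 2.87); distance from the point to it = 3.07 mm. The point is inside the cross-section and 3.07 mm from the nearest boundary — more than the 0.8 mm shell width (2 × 0.4), so it's in the infill interior.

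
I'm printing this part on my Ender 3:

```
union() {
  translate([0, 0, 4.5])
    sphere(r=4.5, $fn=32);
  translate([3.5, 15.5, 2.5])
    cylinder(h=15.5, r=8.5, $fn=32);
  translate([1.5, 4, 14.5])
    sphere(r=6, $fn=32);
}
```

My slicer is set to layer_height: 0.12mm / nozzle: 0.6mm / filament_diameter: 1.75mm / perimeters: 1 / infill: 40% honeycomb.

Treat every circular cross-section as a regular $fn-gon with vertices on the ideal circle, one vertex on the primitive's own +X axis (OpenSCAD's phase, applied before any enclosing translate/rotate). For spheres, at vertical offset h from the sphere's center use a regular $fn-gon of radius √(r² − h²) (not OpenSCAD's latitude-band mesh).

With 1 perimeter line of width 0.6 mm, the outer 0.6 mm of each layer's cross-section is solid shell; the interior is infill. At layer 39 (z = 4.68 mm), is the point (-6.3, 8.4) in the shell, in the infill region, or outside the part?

outside

At z = 4.68 mm: the r=4.5 sphere slices to a regular 32-gon of circumradius 4.496 (√(r²−h²) with h=0.18 from center); the cylinder at (3.5, 15.5): section is a regular 32-gon, circumradius r=8.5; the sphere at (1.5, 4) is absent (|z−center|=9.820 > r=6); Taking the union: the 2 present regions are separate (no shared area or edge), so areas and boundary lengths simply add and each stays a separate island — 2 connected regions. Overall, the cross-section has 2 separate islands. The nearest boundary edge runs (-2.51, 9.49)→(-3.57, 10.78); distance from the point to it = 3.62 mm. The point is not inside any of the regions above, so it lies outside the cross-section (3.62 mm from the nearest boundary).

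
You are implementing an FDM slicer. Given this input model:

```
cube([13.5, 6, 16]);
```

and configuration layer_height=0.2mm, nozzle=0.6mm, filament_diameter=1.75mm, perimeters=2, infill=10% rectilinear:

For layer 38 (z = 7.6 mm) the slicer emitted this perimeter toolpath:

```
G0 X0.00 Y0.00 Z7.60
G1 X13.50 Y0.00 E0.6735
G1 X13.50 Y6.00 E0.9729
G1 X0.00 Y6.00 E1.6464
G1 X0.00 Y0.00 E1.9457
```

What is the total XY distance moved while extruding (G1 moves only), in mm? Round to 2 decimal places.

39.00 mm

Sum the Euclidean lengths of each G1 segment: total = 39.00 mm.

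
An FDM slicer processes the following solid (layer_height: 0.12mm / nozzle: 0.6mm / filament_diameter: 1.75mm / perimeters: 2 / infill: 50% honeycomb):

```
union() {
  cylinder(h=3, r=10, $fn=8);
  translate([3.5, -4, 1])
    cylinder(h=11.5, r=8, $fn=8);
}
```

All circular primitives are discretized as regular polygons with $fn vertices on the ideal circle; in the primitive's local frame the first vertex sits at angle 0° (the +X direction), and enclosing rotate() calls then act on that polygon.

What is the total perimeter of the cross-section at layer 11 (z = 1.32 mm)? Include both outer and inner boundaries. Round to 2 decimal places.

66.71 mm

At z = 1.32 mm: the r=10 cylinder contributes a regular 8-gon of circumradius 10 (perimeter = 2·8·10.000·sin(180°/8) = 61.23 mm); the r=8 cylinder at (3.5, -4) gives a regular 8-gon of circumradius 8 (constant along its height) (perimeter = 2·8·8.000·sin(180°/8) = 48.98 mm); Taking the union: the regions partially overlap (shared area 137.05 mm²), so the edge portions inside another operand are dropped and the merged outline is re-measured after clipping — boundary = 66.71 mm. Overall, the cross-section is a single solid region. Total boundary length (outer) = 66.71 mm.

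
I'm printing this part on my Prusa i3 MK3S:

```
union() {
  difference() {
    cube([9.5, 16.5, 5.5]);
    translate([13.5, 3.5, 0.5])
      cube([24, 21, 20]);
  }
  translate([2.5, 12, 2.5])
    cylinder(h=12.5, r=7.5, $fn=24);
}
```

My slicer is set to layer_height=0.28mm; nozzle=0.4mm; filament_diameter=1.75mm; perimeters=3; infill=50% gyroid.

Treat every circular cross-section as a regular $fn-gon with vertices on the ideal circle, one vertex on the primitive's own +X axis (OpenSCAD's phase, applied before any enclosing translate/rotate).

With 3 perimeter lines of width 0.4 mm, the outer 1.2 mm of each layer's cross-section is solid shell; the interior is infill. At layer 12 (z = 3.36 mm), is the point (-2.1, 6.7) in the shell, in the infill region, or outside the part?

At z = 3.36 mm: the cube is present — its section is the full 9.5×16.5 rectangle; the cube at (13.5, 3.5) (footprint 24×21) is included at this height; Taking the first minus the rest: starting from the 9.5×16.5 cube, the 24×21 cube at (13.5, 3.5) misses the remaining region (no effect) — 1 connected region; the r=7.5 cylinder at (2.5, 12) contributes a regular 24-gon of circumradius 7.5; Combining (union): the regions partially overlap (shared area 103.02 mm²), so overlapping operands fuse into one piece — 1 connected region. Overall, the cross-section is a single solid region. The nearest boundary edge runs (-1.25, 5.50)→(-2.80, 6.70); distance from the point to it = 0.43 mm. The point is inside the cross-section, 0.43 mm from the nearest boundary — within the 1.2 mm shell band (3 × 0.4).

shell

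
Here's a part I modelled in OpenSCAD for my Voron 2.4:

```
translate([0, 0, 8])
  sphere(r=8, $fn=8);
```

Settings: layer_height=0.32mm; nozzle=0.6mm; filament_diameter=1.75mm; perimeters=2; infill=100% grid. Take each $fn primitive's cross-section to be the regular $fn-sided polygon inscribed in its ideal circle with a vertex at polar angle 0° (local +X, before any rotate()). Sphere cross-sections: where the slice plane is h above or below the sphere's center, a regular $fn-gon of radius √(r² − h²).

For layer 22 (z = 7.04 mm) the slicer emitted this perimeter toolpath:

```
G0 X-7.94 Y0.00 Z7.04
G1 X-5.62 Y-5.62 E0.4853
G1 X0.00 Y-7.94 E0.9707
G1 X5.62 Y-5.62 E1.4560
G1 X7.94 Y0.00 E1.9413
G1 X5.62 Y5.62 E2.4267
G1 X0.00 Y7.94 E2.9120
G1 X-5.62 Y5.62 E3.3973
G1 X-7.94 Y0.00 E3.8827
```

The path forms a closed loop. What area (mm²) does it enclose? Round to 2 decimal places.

Apply the shoelace formula to the sequence of (X, Y) vertices; enclosed area = 178.49 mm².

178.49 mm²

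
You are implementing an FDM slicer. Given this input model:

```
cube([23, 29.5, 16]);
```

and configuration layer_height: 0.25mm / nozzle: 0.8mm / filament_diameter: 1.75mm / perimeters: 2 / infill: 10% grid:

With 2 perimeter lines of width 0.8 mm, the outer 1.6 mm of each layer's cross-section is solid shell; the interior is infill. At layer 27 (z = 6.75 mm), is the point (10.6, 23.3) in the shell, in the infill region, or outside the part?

At z = 6.75 mm: the 23×29.5 cube contributes its full rectangle. Overall, the cross-section is a single solid region. The nearest boundary edge runs (23.00, 29.50)→(0.00, 29.50); distance from the point to it = 6.20 mm. The point is inside the cross-section and 6.20 mm from the nearest boundary — more than the 1.6 mm shell width (2 × 0.8), so it's in the infill interior.

infill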